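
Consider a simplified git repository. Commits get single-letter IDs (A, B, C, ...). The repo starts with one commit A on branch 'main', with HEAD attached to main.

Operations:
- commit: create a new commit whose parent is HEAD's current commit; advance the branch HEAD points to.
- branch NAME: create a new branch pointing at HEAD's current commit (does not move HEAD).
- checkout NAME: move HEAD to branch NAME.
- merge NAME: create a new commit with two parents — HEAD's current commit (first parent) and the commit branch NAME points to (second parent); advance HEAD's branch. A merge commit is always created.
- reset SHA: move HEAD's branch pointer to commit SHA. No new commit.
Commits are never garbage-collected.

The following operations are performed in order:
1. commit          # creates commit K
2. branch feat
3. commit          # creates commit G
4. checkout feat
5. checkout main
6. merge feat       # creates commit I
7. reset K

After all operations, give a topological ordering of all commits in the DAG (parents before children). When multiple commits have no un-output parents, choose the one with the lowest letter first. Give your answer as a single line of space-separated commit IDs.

After op 1 (commit): HEAD=main@K [main=K]
After op 2 (branch): HEAD=main@K [feat=K main=K]
After op 3 (commit): HEAD=main@G [feat=K main=G]
After op 4 (checkout): HEAD=feat@K [feat=K main=G]
After op 5 (checkout): HEAD=main@G [feat=K main=G]
After op 6 (merge): HEAD=main@I [feat=K main=I]
After op 7 (reset): HEAD=main@K [feat=K main=K]
commit A: parents=[]
commit G: parents=['K']
commit I: parents=['G', 'K']
commit K: parents=['A']

Answer: A K G I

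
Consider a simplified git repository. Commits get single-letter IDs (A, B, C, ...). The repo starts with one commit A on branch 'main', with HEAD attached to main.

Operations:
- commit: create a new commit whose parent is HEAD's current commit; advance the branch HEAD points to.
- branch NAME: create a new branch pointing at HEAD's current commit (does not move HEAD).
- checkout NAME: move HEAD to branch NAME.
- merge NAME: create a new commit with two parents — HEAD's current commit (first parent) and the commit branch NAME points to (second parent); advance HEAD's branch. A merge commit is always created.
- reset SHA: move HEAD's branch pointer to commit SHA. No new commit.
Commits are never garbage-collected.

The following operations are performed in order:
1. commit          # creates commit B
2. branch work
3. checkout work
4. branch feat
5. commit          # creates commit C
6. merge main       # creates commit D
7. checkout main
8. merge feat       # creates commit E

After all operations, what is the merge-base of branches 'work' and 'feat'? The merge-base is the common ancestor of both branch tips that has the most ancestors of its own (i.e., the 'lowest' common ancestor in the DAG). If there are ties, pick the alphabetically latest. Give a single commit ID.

After op 1 (commit): HEAD=main@B [main=B]
After op 2 (branch): HEAD=main@B [main=B work=B]
After op 3 (checkout): HEAD=work@B [main=B work=B]
After op 4 (branch): HEAD=work@B [feat=B main=B work=B]
After op 5 (commit): HEAD=work@C [feat=B main=B work=C]
After op 6 (merge): HEAD=work@D [feat=B main=B work=D]
After op 7 (checkout): HEAD=main@B [feat=B main=B work=D]
After op 8 (merge): HEAD=main@E [feat=B main=E work=D]
ancestors(work=D): ['A', 'B', 'C', 'D']
ancestors(feat=B): ['A', 'B']
common: ['A', 'B']

Answer: B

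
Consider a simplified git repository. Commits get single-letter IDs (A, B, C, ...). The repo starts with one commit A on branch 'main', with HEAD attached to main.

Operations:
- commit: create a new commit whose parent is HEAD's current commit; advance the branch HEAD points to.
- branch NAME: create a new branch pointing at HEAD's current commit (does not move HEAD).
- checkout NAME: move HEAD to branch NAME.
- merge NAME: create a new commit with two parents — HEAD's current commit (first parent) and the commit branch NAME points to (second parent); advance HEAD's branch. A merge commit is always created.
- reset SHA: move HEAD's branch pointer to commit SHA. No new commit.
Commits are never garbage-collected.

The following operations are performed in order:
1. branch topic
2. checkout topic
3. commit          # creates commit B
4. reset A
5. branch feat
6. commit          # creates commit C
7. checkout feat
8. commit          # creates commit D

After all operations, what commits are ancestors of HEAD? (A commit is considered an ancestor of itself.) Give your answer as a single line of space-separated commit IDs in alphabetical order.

Answer: A D

Derivation:
After op 1 (branch): HEAD=main@A [main=A topic=A]
After op 2 (checkout): HEAD=topic@A [main=A topic=A]
After op 3 (commit): HEAD=topic@B [main=A topic=B]
After op 4 (reset): HEAD=topic@A [main=A topic=A]
After op 5 (branch): HEAD=topic@A [feat=A main=A topic=A]
After op 6 (commit): HEAD=topic@C [feat=A main=A topic=C]
After op 7 (checkout): HEAD=feat@A [feat=A main=A topic=C]
After op 8 (commit): HEAD=feat@D [feat=D main=A topic=C]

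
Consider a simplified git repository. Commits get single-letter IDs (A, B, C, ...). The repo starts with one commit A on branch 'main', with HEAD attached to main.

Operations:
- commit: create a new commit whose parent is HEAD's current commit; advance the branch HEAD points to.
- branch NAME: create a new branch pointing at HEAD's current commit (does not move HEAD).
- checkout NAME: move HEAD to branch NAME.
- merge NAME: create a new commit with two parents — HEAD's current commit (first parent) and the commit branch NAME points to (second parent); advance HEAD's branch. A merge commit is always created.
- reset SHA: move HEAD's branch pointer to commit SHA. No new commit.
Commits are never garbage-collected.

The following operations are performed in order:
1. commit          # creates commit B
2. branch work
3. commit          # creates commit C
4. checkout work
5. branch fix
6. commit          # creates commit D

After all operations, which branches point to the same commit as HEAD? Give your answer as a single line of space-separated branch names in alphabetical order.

Answer: work

Derivation:
After op 1 (commit): HEAD=main@B [main=B]
After op 2 (branch): HEAD=main@B [main=B work=B]
After op 3 (commit): HEAD=main@C [main=C work=B]
After op 4 (checkout): HEAD=work@B [main=C work=B]
After op 5 (branch): HEAD=work@B [fix=B main=C work=B]
After op 6 (commit): HEAD=work@D [fix=B main=C work=D]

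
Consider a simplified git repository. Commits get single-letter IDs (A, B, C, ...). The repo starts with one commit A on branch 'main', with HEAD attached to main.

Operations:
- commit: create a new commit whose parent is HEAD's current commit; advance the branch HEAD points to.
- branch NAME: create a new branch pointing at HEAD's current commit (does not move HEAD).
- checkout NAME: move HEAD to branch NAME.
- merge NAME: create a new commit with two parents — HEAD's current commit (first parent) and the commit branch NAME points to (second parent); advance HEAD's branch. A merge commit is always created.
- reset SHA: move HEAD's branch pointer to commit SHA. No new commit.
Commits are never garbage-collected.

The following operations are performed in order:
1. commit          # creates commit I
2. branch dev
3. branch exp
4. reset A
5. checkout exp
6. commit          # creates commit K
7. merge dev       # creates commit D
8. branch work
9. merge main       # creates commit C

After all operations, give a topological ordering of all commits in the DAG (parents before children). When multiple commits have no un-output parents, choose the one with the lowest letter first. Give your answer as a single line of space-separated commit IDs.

Answer: A I K D C

Derivation:
After op 1 (commit): HEAD=main@I [main=I]
After op 2 (branch): HEAD=main@I [dev=I main=I]
After op 3 (branch): HEAD=main@I [dev=I exp=I main=I]
After op 4 (reset): HEAD=main@A [dev=I exp=I main=A]
After op 5 (checkout): HEAD=exp@I [dev=I exp=I main=A]
After op 6 (commit): HEAD=exp@K [dev=I exp=K main=A]
After op 7 (merge): HEAD=exp@D [dev=I exp=D main=A]
After op 8 (branch): HEAD=exp@D [dev=I exp=D main=A work=D]
After op 9 (merge): HEAD=exp@C [dev=I exp=C main=A work=D]
commit A: parents=[]
commit C: parents=['D', 'A']
commit D: parents=['K', 'I']
commit I: parents=['A']
commit K: parents=['I']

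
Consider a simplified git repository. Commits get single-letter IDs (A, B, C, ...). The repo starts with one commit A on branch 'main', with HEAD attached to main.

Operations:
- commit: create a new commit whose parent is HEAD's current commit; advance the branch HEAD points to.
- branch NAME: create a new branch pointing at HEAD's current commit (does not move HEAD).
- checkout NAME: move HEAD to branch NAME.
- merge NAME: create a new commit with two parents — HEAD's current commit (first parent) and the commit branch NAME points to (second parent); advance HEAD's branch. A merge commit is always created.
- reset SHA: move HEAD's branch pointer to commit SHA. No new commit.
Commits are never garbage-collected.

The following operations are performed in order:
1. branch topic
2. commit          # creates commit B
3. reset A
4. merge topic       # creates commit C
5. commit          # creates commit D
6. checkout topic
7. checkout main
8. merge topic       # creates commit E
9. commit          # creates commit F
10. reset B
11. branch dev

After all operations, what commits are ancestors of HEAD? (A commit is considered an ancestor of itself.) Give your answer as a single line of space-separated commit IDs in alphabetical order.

Answer: A B

Derivation:
After op 1 (branch): HEAD=main@A [main=A topic=A]
After op 2 (commit): HEAD=main@B [main=B topic=A]
After op 3 (reset): HEAD=main@A [main=A topic=A]
After op 4 (merge): HEAD=main@C [main=C topic=A]
After op 5 (commit): HEAD=main@D [main=D topic=A]
After op 6 (checkout): HEAD=topic@A [main=D topic=A]
After op 7 (checkout): HEAD=main@D [main=D topic=A]
After op 8 (merge): HEAD=main@E [main=E topic=A]
After op 9 (commit): HEAD=main@F [main=F topic=A]
After op 10 (reset): HEAD=main@B [main=B topic=A]
After op 11 (branch): HEAD=main@B [dev=B main=B topic=A]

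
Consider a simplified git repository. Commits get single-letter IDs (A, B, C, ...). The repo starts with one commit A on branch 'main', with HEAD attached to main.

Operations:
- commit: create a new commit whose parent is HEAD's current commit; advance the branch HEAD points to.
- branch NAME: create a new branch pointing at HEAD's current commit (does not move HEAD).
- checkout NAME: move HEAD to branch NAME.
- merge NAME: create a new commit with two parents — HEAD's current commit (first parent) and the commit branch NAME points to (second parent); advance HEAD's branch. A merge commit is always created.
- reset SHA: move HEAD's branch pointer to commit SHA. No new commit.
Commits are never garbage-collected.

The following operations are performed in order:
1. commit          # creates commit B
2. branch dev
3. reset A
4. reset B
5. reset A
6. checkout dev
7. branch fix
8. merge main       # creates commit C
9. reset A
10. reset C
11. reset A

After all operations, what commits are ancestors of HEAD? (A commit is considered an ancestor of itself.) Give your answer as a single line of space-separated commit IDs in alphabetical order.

Answer: A

Derivation:
After op 1 (commit): HEAD=main@B [main=B]
After op 2 (branch): HEAD=main@B [dev=B main=B]
After op 3 (reset): HEAD=main@A [dev=B main=A]
After op 4 (reset): HEAD=main@B [dev=B main=B]
After op 5 (reset): HEAD=main@A [dev=B main=A]
After op 6 (checkout): HEAD=dev@B [dev=B main=A]
After op 7 (branch): HEAD=dev@B [dev=B fix=B main=A]
After op 8 (merge): HEAD=dev@C [dev=C fix=B main=A]
After op 9 (reset): HEAD=dev@A [dev=A fix=B main=A]
After op 10 (reset): HEAD=dev@C [dev=C fix=B main=A]
After op 11 (reset): HEAD=dev@A [dev=A fix=B main=A]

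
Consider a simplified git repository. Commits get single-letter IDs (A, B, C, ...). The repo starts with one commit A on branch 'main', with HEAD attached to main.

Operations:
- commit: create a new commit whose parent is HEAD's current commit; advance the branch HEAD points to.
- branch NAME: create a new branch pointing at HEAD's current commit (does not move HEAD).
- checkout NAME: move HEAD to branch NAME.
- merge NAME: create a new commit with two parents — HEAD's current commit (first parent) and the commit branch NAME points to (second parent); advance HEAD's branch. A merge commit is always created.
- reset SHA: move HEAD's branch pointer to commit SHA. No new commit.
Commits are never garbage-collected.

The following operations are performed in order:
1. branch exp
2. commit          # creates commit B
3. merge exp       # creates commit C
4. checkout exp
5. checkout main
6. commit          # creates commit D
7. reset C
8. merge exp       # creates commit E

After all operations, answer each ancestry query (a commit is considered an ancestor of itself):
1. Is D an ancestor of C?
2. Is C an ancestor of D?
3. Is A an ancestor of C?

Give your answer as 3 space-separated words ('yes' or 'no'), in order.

After op 1 (branch): HEAD=main@A [exp=A main=A]
After op 2 (commit): HEAD=main@B [exp=A main=B]
After op 3 (merge): HEAD=main@C [exp=A main=C]
After op 4 (checkout): HEAD=exp@A [exp=A main=C]
After op 5 (checkout): HEAD=main@C [exp=A main=C]
After op 6 (commit): HEAD=main@D [exp=A main=D]
After op 7 (reset): HEAD=main@C [exp=A main=C]
After op 8 (merge): HEAD=main@E [exp=A main=E]
ancestors(C) = {A,B,C}; D in? no
ancestors(D) = {A,B,C,D}; C in? yes
ancestors(C) = {A,B,C}; A in? yes

Answer: no yes yes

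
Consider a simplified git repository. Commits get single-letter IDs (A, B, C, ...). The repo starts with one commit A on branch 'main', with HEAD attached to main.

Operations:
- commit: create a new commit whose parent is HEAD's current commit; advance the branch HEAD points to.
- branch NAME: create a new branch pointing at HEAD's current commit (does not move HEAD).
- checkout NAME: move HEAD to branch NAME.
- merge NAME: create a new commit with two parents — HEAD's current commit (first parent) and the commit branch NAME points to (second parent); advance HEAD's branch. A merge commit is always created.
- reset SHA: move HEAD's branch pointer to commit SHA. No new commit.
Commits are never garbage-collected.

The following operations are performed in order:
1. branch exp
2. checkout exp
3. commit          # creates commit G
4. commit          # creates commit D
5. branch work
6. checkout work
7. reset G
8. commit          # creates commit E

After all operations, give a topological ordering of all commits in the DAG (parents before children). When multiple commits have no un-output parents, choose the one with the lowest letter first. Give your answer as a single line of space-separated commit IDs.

After op 1 (branch): HEAD=main@A [exp=A main=A]
After op 2 (checkout): HEAD=exp@A [exp=A main=A]
After op 3 (commit): HEAD=exp@G [exp=G main=A]
After op 4 (commit): HEAD=exp@D [exp=D main=A]
After op 5 (branch): HEAD=exp@D [exp=D main=A work=D]
After op 6 (checkout): HEAD=work@D [exp=D main=A work=D]
After op 7 (reset): HEAD=work@G [exp=D main=A work=G]
After op 8 (commit): HEAD=work@E [exp=D main=A work=E]
commit A: parents=[]
commit D: parents=['G']
commit E: parents=['G']
commit G: parents=['A']

Answer: A G D E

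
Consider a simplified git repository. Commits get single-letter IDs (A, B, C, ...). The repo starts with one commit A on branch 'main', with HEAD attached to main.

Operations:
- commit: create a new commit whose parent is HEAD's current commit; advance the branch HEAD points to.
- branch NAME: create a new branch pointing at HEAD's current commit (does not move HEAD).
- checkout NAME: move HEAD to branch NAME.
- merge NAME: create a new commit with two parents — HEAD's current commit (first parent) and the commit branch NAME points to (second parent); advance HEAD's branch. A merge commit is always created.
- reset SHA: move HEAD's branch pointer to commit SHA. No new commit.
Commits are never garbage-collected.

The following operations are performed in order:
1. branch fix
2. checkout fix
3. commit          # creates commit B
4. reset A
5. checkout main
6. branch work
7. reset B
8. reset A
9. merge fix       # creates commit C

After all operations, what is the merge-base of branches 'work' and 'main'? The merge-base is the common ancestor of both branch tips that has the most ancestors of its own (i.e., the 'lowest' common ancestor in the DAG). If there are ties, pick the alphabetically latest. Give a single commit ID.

After op 1 (branch): HEAD=main@A [fix=A main=A]
After op 2 (checkout): HEAD=fix@A [fix=A main=A]
After op 3 (commit): HEAD=fix@B [fix=B main=A]
After op 4 (reset): HEAD=fix@A [fix=A main=A]
After op 5 (checkout): HEAD=main@A [fix=A main=A]
After op 6 (branch): HEAD=main@A [fix=A main=A work=A]
After op 7 (reset): HEAD=main@B [fix=A main=B work=A]
After op 8 (reset): HEAD=main@A [fix=A main=A work=A]
After op 9 (merge): HEAD=main@C [fix=A main=C work=A]
ancestors(work=A): ['A']
ancestors(main=C): ['A', 'C']
common: ['A']

Answer: A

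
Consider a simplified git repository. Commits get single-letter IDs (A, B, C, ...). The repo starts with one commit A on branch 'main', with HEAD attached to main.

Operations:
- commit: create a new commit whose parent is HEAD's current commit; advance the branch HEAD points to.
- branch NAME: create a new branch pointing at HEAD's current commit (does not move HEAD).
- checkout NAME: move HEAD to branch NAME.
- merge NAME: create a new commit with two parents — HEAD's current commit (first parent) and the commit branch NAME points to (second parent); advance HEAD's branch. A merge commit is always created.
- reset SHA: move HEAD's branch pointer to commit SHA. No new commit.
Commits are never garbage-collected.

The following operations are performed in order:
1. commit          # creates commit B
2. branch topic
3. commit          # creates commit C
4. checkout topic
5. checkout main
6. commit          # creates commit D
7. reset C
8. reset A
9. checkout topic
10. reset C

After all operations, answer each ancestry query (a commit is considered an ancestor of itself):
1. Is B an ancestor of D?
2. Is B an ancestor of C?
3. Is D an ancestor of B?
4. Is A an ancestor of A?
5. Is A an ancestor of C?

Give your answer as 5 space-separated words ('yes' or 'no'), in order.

After op 1 (commit): HEAD=main@B [main=B]
After op 2 (branch): HEAD=main@B [main=B topic=B]
After op 3 (commit): HEAD=main@C [main=C topic=B]
After op 4 (checkout): HEAD=topic@B [main=C topic=B]
After op 5 (checkout): HEAD=main@C [main=C topic=B]
After op 6 (commit): HEAD=main@D [main=D topic=B]
After op 7 (reset): HEAD=main@C [main=C topic=B]
After op 8 (reset): HEAD=main@A [main=A topic=B]
After op 9 (checkout): HEAD=topic@B [main=A topic=B]
After op 10 (reset): HEAD=topic@C [main=A topic=C]
ancestors(D) = {A,B,C,D}; B in? yes
ancestors(C) = {A,B,C}; B in? yes
ancestors(B) = {A,B}; D in? no
ancestors(A) = {A}; A in? yes
ancestors(C) = {A,B,C}; A in? yes

Answer: yes yes no yes yes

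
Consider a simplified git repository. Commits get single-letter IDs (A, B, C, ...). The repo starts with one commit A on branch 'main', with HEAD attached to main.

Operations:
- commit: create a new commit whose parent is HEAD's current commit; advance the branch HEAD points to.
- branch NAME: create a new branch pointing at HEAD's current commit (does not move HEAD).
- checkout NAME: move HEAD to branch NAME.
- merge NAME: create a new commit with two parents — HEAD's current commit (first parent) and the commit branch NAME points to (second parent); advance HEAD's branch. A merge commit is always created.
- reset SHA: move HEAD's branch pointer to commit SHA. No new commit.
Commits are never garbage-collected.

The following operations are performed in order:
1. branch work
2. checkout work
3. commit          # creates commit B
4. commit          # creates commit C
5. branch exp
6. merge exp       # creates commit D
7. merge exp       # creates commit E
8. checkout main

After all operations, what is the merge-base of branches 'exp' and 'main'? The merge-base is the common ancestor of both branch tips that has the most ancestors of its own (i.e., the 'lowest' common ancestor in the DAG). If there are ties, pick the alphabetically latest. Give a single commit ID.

After op 1 (branch): HEAD=main@A [main=A work=A]
After op 2 (checkout): HEAD=work@A [main=A work=A]
After op 3 (commit): HEAD=work@B [main=A work=B]
After op 4 (commit): HEAD=work@C [main=A work=C]
After op 5 (branch): HEAD=work@C [exp=C main=A work=C]
After op 6 (merge): HEAD=work@D [exp=C main=A work=D]
After op 7 (merge): HEAD=work@E [exp=C main=A work=E]
After op 8 (checkout): HEAD=main@A [exp=C main=A work=E]
ancestors(exp=C): ['A', 'B', 'C']
ancestors(main=A): ['A']
common: ['A']

Answer: A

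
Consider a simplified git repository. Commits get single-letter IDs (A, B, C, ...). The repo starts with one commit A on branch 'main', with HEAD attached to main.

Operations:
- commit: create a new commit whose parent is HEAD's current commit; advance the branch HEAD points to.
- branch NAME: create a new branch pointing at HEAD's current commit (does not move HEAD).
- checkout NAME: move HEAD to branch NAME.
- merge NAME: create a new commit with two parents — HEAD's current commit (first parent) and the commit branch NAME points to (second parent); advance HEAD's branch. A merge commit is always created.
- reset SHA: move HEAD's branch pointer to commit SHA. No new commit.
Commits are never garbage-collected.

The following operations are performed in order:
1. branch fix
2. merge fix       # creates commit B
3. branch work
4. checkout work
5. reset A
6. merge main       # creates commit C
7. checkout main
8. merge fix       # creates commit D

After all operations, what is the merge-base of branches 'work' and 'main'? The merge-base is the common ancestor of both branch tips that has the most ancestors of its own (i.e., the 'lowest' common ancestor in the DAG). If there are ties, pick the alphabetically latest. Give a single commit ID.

Answer: B

Derivation:
After op 1 (branch): HEAD=main@A [fix=A main=A]
After op 2 (merge): HEAD=main@B [fix=A main=B]
After op 3 (branch): HEAD=main@B [fix=A main=B work=B]
After op 4 (checkout): HEAD=work@B [fix=A main=B work=B]
After op 5 (reset): HEAD=work@A [fix=A main=B work=A]
After op 6 (merge): HEAD=work@C [fix=A main=B work=C]
After op 7 (checkout): HEAD=main@B [fix=A main=B work=C]
After op 8 (merge): HEAD=main@D [fix=A main=D work=C]
ancestors(work=C): ['A', 'B', 'C']
ancestors(main=D): ['A', 'B', 'D']
common: ['A', 'B']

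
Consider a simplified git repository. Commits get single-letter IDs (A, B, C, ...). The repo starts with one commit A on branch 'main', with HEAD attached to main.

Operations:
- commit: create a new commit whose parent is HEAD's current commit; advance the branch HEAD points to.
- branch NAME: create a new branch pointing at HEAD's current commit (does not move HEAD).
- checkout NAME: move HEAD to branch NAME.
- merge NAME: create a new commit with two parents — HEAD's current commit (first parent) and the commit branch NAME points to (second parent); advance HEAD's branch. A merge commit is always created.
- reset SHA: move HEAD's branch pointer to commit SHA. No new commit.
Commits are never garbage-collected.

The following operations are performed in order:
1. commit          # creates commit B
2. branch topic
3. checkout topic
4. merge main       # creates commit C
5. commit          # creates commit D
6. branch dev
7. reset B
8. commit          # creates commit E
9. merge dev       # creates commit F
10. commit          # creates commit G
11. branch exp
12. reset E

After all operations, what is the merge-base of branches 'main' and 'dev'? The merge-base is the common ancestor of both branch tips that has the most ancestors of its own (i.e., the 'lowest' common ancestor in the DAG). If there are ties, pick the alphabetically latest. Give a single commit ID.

Answer: B

Derivation:
After op 1 (commit): HEAD=main@B [main=B]
After op 2 (branch): HEAD=main@B [main=B topic=B]
After op 3 (checkout): HEAD=topic@B [main=B topic=B]
After op 4 (merge): HEAD=topic@C [main=B topic=C]
After op 5 (commit): HEAD=topic@D [main=B topic=D]
After op 6 (branch): HEAD=topic@D [dev=D main=B topic=D]
After op 7 (reset): HEAD=topic@B [dev=D main=B topic=B]
After op 8 (commit): HEAD=topic@E [dev=D main=B topic=E]
After op 9 (merge): HEAD=topic@F [dev=D main=B topic=F]
After op 10 (commit): HEAD=topic@G [dev=D main=B topic=G]
After op 11 (branch): HEAD=topic@G [dev=D exp=G main=B topic=G]
After op 12 (reset): HEAD=topic@E [dev=D exp=G main=B topic=E]
ancestors(main=B): ['A', 'B']
ancestors(dev=D): ['A', 'B', 'C', 'D']
common: ['A', 'B']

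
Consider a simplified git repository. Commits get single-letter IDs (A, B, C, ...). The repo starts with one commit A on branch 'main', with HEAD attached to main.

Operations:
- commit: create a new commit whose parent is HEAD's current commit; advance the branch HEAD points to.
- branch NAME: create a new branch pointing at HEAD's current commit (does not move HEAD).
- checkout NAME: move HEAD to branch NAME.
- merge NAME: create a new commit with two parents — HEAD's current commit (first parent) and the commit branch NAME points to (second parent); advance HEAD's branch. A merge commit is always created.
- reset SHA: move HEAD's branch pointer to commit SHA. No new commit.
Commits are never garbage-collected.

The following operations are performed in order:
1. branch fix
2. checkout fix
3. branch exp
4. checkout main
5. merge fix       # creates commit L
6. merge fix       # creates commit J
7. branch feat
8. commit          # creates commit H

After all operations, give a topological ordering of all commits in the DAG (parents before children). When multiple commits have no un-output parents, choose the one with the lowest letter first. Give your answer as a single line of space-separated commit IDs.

Answer: A L J H

Derivation:
After op 1 (branch): HEAD=main@A [fix=A main=A]
After op 2 (checkout): HEAD=fix@A [fix=A main=A]
After op 3 (branch): HEAD=fix@A [exp=A fix=A main=A]
After op 4 (checkout): HEAD=main@A [exp=A fix=A main=A]
After op 5 (merge): HEAD=main@L [exp=A fix=A main=L]
After op 6 (merge): HEAD=main@J [exp=A fix=A main=J]
After op 7 (branch): HEAD=main@J [exp=A feat=J fix=A main=J]
After op 8 (commit): HEAD=main@H [exp=A feat=J fix=A main=H]
commit A: parents=[]
commit H: parents=['J']
commit J: parents=['L', 'A']
commit L: parents=['A', 'A']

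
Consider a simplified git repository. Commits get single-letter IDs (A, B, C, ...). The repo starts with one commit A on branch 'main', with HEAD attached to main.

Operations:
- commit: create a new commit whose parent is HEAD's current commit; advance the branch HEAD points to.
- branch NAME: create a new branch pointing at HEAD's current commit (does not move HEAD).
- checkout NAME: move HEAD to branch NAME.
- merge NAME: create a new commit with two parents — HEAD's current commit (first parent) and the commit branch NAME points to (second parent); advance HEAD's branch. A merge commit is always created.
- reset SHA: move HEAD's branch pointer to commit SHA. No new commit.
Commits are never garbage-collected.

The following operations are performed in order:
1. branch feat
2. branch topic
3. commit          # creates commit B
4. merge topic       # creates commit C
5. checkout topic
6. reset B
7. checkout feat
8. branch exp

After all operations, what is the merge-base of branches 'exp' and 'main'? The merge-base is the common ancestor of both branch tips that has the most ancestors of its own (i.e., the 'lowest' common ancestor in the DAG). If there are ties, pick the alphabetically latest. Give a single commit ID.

Answer: A

Derivation:
After op 1 (branch): HEAD=main@A [feat=A main=A]
After op 2 (branch): HEAD=main@A [feat=A main=A topic=A]
After op 3 (commit): HEAD=main@B [feat=A main=B topic=A]
After op 4 (merge): HEAD=main@C [feat=A main=C topic=A]
After op 5 (checkout): HEAD=topic@A [feat=A main=C topic=A]
After op 6 (reset): HEAD=topic@B [feat=A main=C topic=B]
After op 7 (checkout): HEAD=feat@A [feat=A main=C topic=B]
After op 8 (branch): HEAD=feat@A [exp=A feat=A main=C topic=B]
ancestors(exp=A): ['A']
ancestors(main=C): ['A', 'B', 'C']
common: ['A']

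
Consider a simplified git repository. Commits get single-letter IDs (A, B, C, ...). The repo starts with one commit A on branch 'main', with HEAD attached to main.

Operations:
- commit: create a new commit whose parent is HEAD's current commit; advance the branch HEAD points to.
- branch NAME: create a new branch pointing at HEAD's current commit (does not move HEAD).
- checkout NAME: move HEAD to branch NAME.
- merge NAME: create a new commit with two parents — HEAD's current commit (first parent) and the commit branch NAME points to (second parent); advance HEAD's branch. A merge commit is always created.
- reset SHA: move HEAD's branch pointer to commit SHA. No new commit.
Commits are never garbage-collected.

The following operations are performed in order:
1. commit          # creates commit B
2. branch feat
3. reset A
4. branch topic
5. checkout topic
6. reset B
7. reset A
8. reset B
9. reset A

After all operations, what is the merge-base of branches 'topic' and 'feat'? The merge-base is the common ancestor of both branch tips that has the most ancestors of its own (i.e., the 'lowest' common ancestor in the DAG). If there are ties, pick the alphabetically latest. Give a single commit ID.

After op 1 (commit): HEAD=main@B [main=B]
After op 2 (branch): HEAD=main@B [feat=B main=B]
After op 3 (reset): HEAD=main@A [feat=B main=A]
After op 4 (branch): HEAD=main@A [feat=B main=A topic=A]
After op 5 (checkout): HEAD=topic@A [feat=B main=A topic=A]
After op 6 (reset): HEAD=topic@B [feat=B main=A topic=B]
After op 7 (reset): HEAD=topic@A [feat=B main=A topic=A]
After op 8 (reset): HEAD=topic@B [feat=B main=A topic=B]
After op 9 (reset): HEAD=topic@A [feat=B main=A topic=A]
ancestors(topic=A): ['A']
ancestors(feat=B): ['A', 'B']
common: ['A']

Answer: A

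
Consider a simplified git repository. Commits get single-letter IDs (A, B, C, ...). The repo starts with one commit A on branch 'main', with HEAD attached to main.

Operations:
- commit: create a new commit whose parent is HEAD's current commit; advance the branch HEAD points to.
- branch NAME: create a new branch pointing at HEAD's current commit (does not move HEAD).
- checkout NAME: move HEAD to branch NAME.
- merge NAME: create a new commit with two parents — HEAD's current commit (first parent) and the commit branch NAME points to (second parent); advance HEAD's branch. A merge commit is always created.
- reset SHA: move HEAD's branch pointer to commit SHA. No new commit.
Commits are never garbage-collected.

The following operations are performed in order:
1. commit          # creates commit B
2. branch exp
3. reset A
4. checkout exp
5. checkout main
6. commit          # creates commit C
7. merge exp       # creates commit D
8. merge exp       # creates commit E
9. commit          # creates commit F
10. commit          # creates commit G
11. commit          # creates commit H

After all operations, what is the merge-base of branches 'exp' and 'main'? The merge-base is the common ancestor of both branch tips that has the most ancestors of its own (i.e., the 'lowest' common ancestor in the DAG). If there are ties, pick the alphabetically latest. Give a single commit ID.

Answer: B

Derivation:
After op 1 (commit): HEAD=main@B [main=B]
After op 2 (branch): HEAD=main@B [exp=B main=B]
After op 3 (reset): HEAD=main@A [exp=B main=A]
After op 4 (checkout): HEAD=exp@B [exp=B main=A]
After op 5 (checkout): HEAD=main@A [exp=B main=A]
After op 6 (commit): HEAD=main@C [exp=B main=C]
After op 7 (merge): HEAD=main@D [exp=B main=D]
After op 8 (merge): HEAD=main@E [exp=B main=E]
After op 9 (commit): HEAD=main@F [exp=B main=F]
After op 10 (commit): HEAD=main@G [exp=B main=G]
After op 11 (commit): HEAD=main@H [exp=B main=H]
ancestors(exp=B): ['A', 'B']
ancestors(main=H): ['A', 'B', 'C', 'D', 'E', 'F', 'G', 'H']
common: ['A', 'B']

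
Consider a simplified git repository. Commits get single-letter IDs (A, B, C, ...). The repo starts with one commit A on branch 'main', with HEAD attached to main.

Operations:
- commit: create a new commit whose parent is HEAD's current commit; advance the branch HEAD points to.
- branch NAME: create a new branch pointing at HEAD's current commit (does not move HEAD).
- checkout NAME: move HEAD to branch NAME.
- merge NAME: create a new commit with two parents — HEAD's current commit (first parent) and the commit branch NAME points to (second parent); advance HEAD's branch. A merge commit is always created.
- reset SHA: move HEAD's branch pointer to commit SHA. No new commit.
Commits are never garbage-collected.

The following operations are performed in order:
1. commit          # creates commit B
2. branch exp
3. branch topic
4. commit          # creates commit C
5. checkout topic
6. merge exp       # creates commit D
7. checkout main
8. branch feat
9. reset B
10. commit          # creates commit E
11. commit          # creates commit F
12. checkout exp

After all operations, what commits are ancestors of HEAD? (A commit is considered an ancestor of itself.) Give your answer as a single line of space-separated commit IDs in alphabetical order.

After op 1 (commit): HEAD=main@B [main=B]
After op 2 (branch): HEAD=main@B [exp=B main=B]
After op 3 (branch): HEAD=main@B [exp=B main=B topic=B]
After op 4 (commit): HEAD=main@C [exp=B main=C topic=B]
After op 5 (checkout): HEAD=topic@B [exp=B main=C topic=B]
After op 6 (merge): HEAD=topic@D [exp=B main=C topic=D]
After op 7 (checkout): HEAD=main@C [exp=B main=C topic=D]
After op 8 (branch): HEAD=main@C [exp=B feat=C main=C topic=D]
After op 9 (reset): HEAD=main@B [exp=B feat=C main=B topic=D]
After op 10 (commit): HEAD=main@E [exp=B feat=C main=E topic=D]
After op 11 (commit): HEAD=main@F [exp=B feat=C main=F topic=D]
After op 12 (checkout): HEAD=exp@B [exp=B feat=C main=F topic=D]

Answer: A B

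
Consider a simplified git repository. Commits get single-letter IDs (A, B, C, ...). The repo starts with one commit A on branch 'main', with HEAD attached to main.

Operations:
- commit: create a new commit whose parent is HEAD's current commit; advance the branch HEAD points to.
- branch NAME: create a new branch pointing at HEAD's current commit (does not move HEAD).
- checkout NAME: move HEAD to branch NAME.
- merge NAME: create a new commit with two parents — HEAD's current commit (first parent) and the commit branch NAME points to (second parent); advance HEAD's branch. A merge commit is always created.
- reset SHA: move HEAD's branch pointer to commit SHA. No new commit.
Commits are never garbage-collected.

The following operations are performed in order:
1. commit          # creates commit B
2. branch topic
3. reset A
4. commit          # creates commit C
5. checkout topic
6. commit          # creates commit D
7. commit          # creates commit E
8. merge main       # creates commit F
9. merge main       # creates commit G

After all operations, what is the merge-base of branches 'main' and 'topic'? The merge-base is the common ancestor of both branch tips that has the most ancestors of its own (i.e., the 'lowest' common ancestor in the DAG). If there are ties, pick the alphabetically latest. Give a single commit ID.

Answer: C

Derivation:
After op 1 (commit): HEAD=main@B [main=B]
After op 2 (branch): HEAD=main@B [main=B topic=B]
After op 3 (reset): HEAD=main@A [main=A topic=B]
After op 4 (commit): HEAD=main@C [main=C topic=B]
After op 5 (checkout): HEAD=topic@B [main=C topic=B]
After op 6 (commit): HEAD=topic@D [main=C topic=D]
After op 7 (commit): HEAD=topic@E [main=C topic=E]
After op 8 (merge): HEAD=topic@F [main=C topic=F]
After op 9 (merge): HEAD=topic@G [main=C topic=G]
ancestors(main=C): ['A', 'C']
ancestors(topic=G): ['A', 'B', 'C', 'D', 'E', 'F', 'G']
common: ['A', 'C']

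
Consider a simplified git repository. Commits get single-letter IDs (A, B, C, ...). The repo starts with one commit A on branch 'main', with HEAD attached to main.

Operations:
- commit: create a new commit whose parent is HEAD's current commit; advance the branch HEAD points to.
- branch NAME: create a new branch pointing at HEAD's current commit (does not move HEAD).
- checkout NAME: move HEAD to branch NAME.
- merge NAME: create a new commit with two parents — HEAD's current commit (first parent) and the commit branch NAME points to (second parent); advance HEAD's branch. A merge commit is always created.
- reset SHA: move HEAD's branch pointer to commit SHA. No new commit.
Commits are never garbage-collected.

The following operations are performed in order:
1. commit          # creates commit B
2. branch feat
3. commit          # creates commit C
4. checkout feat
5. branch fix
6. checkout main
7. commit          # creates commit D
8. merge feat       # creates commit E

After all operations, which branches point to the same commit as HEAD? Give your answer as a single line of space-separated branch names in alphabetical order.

Answer: main

Derivation:
After op 1 (commit): HEAD=main@B [main=B]
After op 2 (branch): HEAD=main@B [feat=B main=B]
After op 3 (commit): HEAD=main@C [feat=B main=C]
After op 4 (checkout): HEAD=feat@B [feat=B main=C]
After op 5 (branch): HEAD=feat@B [feat=B fix=B main=C]
After op 6 (checkout): HEAD=main@C [feat=B fix=B main=C]
After op 7 (commit): HEAD=main@D [feat=B fix=B main=D]
After op 8 (merge): HEAD=main@E [feat=B fix=B main=E]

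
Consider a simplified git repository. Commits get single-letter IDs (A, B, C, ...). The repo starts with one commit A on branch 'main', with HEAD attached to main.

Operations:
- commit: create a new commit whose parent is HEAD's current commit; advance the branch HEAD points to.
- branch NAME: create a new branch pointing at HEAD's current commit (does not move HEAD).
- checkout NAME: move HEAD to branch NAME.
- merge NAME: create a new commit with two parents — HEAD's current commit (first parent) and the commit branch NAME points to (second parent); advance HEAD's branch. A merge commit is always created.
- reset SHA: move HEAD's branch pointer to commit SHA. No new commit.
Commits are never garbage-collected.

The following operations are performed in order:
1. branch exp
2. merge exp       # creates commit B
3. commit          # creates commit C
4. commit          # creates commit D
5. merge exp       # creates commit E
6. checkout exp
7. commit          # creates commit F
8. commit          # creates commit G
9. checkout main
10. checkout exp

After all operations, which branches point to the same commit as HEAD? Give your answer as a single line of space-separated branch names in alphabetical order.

After op 1 (branch): HEAD=main@A [exp=A main=A]
After op 2 (merge): HEAD=main@B [exp=A main=B]
After op 3 (commit): HEAD=main@C [exp=A main=C]
After op 4 (commit): HEAD=main@D [exp=A main=D]
After op 5 (merge): HEAD=main@E [exp=A main=E]
After op 6 (checkout): HEAD=exp@A [exp=A main=E]
After op 7 (commit): HEAD=exp@F [exp=F main=E]
After op 8 (commit): HEAD=exp@G [exp=G main=E]
After op 9 (checkout): HEAD=main@E [exp=G main=E]
After op 10 (checkout): HEAD=exp@G [exp=G main=E]

Answer: exp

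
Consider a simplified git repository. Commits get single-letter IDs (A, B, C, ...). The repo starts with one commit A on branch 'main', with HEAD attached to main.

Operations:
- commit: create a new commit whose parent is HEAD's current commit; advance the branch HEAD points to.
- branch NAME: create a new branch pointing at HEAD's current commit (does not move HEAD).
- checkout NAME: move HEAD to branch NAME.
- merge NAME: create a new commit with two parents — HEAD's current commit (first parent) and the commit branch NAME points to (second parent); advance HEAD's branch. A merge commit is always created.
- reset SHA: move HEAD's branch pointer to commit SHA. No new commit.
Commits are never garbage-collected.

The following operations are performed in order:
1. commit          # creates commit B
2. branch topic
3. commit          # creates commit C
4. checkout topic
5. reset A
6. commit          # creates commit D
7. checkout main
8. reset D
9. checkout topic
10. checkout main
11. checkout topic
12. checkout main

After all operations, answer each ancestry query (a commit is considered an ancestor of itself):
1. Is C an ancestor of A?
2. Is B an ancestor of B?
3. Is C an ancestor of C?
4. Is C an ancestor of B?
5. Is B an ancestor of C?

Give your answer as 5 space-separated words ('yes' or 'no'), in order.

Answer: no yes yes no yes

Derivation:
After op 1 (commit): HEAD=main@B [main=B]
After op 2 (branch): HEAD=main@B [main=B topic=B]
After op 3 (commit): HEAD=main@C [main=C topic=B]
After op 4 (checkout): HEAD=topic@B [main=C topic=B]
After op 5 (reset): HEAD=topic@A [main=C topic=A]
After op 6 (commit): HEAD=topic@D [main=C topic=D]
After op 7 (checkout): HEAD=main@C [main=C topic=D]
After op 8 (reset): HEAD=main@D [main=D topic=D]
After op 9 (checkout): HEAD=topic@D [main=D topic=D]
After op 10 (checkout): HEAD=main@D [main=D topic=D]
After op 11 (checkout): HEAD=topic@D [main=D topic=D]
After op 12 (checkout): HEAD=main@D [main=D topic=D]
ancestors(A) = {A}; C in? no
ancestors(B) = {A,B}; B in? yes
ancestors(C) = {A,B,C}; C in? yes
ancestors(B) = {A,B}; C in? no
ancestors(C) = {A,B,C}; B in? yes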